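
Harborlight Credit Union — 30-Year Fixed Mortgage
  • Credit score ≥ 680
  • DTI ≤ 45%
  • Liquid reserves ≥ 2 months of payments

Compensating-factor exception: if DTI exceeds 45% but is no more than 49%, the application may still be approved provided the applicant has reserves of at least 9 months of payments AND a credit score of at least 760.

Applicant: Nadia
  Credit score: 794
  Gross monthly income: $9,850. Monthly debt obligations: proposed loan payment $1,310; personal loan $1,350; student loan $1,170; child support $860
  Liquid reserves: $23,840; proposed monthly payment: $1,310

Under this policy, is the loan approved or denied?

Approved

Credit score 794 ≥ 680 (meets base)
Total debts = (1,310 + 1,350 + 1,170 + 860) = 4,690. DTI: 4,690 ÷ 9,850 = 47.6%, over the 45% base limit.
Liquid reserves cover 23,840/1,310 = 18.2 months — ≥ 2 required
47.6% falls in the override range (45%–49%), so the compensating-factor test applies.
Override check — reserves: 18.2 mo (ok); score: 794 (ok).
Both compensating conditions met → exception applies.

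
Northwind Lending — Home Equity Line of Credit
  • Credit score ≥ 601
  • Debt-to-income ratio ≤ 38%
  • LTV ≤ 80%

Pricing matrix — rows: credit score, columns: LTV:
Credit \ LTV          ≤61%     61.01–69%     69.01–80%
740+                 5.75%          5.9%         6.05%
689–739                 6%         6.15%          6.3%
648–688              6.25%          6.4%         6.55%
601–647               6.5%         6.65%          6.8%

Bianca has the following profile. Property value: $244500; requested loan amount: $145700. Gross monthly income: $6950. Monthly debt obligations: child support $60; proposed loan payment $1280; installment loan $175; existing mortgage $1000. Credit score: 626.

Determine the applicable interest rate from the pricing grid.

6.5%

Credit score 626 ≥ 601; Total monthly debts = (60 + 1,280 + 175 + 1,000) = 2,515. DTI: 2,515 ÷ 6,950 = 36.2%, within the 38% cap
Loan-to-value = 145,700/244,500 = 59.6% — pass (80% max)
Score 626 is in the 601–647 band; LTV 59.6% is in the ≤61% band → 6.5%.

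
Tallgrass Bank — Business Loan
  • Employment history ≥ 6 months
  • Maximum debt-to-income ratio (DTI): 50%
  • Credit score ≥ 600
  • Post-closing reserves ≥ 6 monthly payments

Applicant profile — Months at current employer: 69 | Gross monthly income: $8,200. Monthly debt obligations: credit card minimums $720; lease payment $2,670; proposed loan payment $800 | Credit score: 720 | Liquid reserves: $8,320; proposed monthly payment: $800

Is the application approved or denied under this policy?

Denied

Employment 69 ≥ 6 months
Total monthly debts = (720 + 2,670 + 800) = 4,190. DTI: 4,190 ÷ 8,200 = 51.1%, exceeds the 50% cap
Credit score 720 ≥ 600 (meets)
Reserves = 8,320/800 = 10.4 months ≥ 6
Fails on DTI.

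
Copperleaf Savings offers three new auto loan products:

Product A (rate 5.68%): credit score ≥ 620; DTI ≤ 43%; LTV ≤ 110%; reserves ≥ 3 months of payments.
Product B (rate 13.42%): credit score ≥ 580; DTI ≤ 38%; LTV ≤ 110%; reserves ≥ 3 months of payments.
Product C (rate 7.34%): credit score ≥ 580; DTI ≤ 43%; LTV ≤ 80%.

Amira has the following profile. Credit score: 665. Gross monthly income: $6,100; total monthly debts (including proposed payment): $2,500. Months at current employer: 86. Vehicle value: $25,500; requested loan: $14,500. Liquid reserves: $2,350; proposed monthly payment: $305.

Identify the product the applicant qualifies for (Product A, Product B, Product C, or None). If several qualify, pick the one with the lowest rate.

Product A

DTI = 2,500/6,100 = 41%.
LTV = 14,500/25,500 = 56.9%.
Reserves = 2,350/305 = 7.7 months.
Product A: score 665 ≥ 620; DTI 41% ≤ 43%; LTV 56.9% ≤ 110%; reserves 7.7 ≥ 3 mo → qualifies.
Product B: score 665 ≥ 580; DTI 41% > 38%; LTV 56.9% ≤ 110%; reserves 7.7 ≥ 3 mo → does not qualify.
Product C: score 665 ≥ 580; DTI 41% ≤ 43%; LTV 56.9% ≤ 80% → qualifies.
Qualifying: Product A, Product C. Lowest rate is 5.68% → Product A.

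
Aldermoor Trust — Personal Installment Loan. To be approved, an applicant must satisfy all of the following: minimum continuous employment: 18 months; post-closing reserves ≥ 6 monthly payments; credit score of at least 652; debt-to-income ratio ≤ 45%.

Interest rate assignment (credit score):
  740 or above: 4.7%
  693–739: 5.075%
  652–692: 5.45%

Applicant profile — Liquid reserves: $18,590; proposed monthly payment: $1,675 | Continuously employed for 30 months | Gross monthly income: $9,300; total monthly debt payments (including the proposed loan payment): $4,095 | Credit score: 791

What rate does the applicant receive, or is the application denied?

Credit score 791 ≥ 652 (meets minimum)
Liquid reserves cover 18,590/1,675 = 11.1 months — ≥ 6 required
Debt-to-income = 4,095/9,300 = 44% — meets 45% limit
Employment 30 ≥ 18 months
All requirements met. Score 791 falls in the 740 or above tier → 4.7%.

Approved at 4.7%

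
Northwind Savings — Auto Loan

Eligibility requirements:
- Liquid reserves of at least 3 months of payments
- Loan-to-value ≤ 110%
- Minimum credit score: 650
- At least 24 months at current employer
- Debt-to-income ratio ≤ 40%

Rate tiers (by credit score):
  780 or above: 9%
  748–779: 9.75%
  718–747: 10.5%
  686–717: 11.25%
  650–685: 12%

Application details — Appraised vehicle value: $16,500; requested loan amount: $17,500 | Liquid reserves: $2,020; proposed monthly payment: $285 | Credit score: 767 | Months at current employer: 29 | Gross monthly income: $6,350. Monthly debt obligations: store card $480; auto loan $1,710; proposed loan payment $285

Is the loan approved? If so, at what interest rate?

Approved at 9.75%

Credit score 767 ≥ 650 (meets minimum)
Total monthly debts = (480 + 1,710 + 285) = 2,475. Debt-to-income = 2,475/6,350 = 39% — meets 40% limit
Employment 29 ≥ 24 months
Reserves: 2,020 ÷ 285 = 7.1 months (meets 3-month minimum)
LTV: 17,500 ÷ 16,500 = 106.1%, within 110% cap
All requirements met. Score 767 falls in the 748–779 tier → 9.75%.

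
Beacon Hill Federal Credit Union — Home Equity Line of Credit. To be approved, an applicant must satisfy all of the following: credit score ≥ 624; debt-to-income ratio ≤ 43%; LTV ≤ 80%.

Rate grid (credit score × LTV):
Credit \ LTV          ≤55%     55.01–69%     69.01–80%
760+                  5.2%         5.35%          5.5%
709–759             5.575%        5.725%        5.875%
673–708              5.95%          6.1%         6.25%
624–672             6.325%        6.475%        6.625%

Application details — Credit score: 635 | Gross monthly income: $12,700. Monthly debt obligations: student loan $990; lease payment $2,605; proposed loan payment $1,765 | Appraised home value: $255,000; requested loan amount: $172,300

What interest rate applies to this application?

Credit score 635 ≥ 624; Total monthly debts = (990 + 2,605 + 1,765) = 5,360. Debt-to-income = 5,360/12,700 = 42.2% — meets 43% limit
Loan-to-value = 172,300/255,000 = 67.6% — pass (80% max)
Credit 635 → row 624–672; LTV 67.6% → column 55.01–69%. Grid cell → 6.475%.

6.475%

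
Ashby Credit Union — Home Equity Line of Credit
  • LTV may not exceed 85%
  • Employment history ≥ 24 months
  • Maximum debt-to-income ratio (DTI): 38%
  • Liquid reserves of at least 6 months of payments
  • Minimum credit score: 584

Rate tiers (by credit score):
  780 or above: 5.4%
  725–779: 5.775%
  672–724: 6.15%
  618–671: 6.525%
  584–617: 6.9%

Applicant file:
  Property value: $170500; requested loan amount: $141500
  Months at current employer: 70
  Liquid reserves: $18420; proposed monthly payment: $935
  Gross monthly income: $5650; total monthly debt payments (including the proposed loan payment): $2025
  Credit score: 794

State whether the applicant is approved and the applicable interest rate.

Approved at 5.4%

Credit score 794 ≥ 584 (meets minimum)
Loan-to-value = 141,500/170,500 = 83% — pass (85% max)
DTI = 2,025/5,650 = 35.8% ≤ 38%
Reserves: 18,420 ÷ 935 = 19.7 months (meets 6-month minimum)
Employment 70 ≥ 24 months
All requirements met. Score 794 falls in the 780 or above tier → 5.4%.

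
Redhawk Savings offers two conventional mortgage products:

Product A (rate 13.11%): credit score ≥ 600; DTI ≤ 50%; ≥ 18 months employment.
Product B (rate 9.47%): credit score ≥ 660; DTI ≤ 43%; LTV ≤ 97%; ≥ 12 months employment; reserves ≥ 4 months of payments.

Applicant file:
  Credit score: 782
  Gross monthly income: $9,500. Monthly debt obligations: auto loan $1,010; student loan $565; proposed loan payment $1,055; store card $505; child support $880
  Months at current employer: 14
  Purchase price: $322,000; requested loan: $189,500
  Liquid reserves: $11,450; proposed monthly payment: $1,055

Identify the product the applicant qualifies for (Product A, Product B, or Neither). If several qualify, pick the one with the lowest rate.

Total debts = (1,010 + 565 + 1,055 + 505 + 880) = 4,015; DTI = 4,015/9,500 = 42.3%.
LTV = 189,500/322,000 = 58.9%.
Reserves = 11,450/1,055 = 10.9 months.
Product A: score 782 ≥ 600; DTI 42.3% ≤ 50%; employment 14 < 18 mo → does not qualify.
Product B: score 782 ≥ 660; DTI 42.3% ≤ 43%; LTV 58.9% ≤ 97%; employment 14 ≥ 12 mo; reserves 10.9 ≥ 4 mo → qualifies.

Product B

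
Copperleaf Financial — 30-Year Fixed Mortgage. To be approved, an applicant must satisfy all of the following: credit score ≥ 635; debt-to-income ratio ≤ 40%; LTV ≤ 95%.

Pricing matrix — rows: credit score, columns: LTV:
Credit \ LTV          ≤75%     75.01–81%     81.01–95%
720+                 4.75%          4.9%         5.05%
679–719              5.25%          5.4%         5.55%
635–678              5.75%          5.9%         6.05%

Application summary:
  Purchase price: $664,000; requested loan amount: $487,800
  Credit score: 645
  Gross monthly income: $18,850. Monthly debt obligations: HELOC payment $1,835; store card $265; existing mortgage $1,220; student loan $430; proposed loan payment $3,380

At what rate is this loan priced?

Credit score 645 ≥ 635; Total monthly debts = (1,835 + 265 + 1,220 + 430 + 3,380) = 7,130. DTI: 7,130 ÷ 18,850 = 37.8%, within the 40% cap
LTV = 487,800/664,000 = 73.5% ≤ 95%
Credit 645 → row 635–678; LTV 73.5% → column ≤75%. Grid cell → 5.75%.

5.75%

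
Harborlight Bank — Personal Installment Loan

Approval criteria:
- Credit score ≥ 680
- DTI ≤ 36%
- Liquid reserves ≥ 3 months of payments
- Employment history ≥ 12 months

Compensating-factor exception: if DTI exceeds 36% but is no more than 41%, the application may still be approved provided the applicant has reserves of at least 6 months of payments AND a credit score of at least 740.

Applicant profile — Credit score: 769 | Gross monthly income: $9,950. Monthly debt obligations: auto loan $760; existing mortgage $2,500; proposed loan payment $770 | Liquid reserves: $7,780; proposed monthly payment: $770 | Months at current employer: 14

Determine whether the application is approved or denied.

Credit score 769 ≥ 680 (meets base)
Total debts = (760 + 2,500 + 770) = 4,030. DTI = 4,030/9,950 = 40.5% > 36% — standard DTI limit exceeded.
Reserves: 7,780 ÷ 770 = 10.1 months (meets 3-month minimum)
Employment 14 ≥ 12 months
40.5% falls in the override range (36%–41%), so the compensating-factor test applies.
Override check — reserves: 10.1 mo (ok); score: 769 (ok).
Both override conditions satisfied; DTI exception granted.

Approved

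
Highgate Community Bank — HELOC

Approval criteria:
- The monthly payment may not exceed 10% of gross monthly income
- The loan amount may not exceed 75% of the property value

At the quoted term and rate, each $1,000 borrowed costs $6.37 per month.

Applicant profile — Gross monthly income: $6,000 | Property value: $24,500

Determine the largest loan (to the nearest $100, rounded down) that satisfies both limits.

Payment cap: 10% × $6,000 = $600/month.
At $6.37 per $1,000, that supports 600/6.37 × 1,000 ≈ $94,191 → $94,100.
LTV cap: 75% × $24,500 = $18,375 → $18,300.
Binding constraint: loan-to-value.

$18,300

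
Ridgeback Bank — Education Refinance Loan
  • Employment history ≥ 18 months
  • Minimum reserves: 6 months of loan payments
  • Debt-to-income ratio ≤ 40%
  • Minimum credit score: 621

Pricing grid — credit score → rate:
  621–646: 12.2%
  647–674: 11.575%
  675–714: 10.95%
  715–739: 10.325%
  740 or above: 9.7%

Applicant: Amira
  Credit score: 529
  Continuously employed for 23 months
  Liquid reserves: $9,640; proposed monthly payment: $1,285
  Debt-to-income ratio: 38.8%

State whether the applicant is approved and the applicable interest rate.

Credit score 529 < 621 (below minimum)
Employment 23 ≥ 18 months
DTI 38.8% is within the 40% limit
Liquid reserves cover 9,640/1,285 = 7.5 months — ≥ 6 required
Not all requirements met → denied.

Denied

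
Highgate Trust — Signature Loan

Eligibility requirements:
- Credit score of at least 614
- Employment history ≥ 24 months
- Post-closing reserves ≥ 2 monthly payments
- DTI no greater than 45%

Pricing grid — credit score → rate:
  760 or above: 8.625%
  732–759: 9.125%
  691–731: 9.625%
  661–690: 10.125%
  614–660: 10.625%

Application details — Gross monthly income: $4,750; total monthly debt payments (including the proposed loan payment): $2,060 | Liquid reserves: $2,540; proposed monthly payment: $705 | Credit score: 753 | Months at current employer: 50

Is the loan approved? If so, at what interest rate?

Credit score 753 ≥ 614 (meets minimum)
DTI: 2,060 ÷ 4,750 = 43.4%, within the 45% cap
Employment 50 ≥ 24 months
Liquid reserves cover 2,540/705 = 3.6 months — ≥ 2 required
All requirements met. Score 753 falls in the 732–759 tier → 9.125%.

Approved at 9.125%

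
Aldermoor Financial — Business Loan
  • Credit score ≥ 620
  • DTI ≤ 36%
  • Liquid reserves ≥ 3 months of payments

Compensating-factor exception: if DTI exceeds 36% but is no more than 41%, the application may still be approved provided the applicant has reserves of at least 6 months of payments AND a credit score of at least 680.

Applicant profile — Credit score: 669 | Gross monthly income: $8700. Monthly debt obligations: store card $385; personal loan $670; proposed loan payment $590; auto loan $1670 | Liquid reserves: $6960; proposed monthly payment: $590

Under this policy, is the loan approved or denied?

Credit score 669 ≥ 620 (meets base)
Total debts = (385 + 670 + 590 + 1,670) = 3,315. DTI: 3,315 ÷ 8,700 = 38.1%, over the 36% base limit.
Reserves = 6,960/590 = 11.8 months ≥ 3
38.1% falls in the override range (36%–41%), so the compensating-factor test applies.
Override check — reserves: 11.8 mo (ok); score: 669 (below 680).
Override conditions not both satisfied; exception does not apply.

Denied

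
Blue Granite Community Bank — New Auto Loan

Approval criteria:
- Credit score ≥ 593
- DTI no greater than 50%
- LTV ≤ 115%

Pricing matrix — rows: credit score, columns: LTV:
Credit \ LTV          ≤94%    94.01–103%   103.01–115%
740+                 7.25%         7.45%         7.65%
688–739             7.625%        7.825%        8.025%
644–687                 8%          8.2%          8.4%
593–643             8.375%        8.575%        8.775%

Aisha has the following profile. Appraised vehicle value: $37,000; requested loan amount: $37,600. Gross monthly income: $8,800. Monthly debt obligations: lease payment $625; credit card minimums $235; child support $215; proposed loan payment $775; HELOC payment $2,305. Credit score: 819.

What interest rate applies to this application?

Credit score 819 ≥ 593; Total monthly debts = (625 + 235 + 215 + 775 + 2,305) = 4,155. DTI: 4,155 ÷ 8,800 = 47.2%, within the 50% cap
LTV = 37,600/37,000 = 101.6% ≤ 115%
Credit 819 → row 740+; LTV 101.6% → column 94.01–103%. Grid cell → 7.45%.

7.45%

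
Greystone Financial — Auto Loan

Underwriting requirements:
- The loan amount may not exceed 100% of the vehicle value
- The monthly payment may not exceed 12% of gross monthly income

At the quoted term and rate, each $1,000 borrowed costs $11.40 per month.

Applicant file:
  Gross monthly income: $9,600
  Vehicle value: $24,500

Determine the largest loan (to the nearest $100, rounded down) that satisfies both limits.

$24,500

Payment cap: 12% × $9,600 = $1,152/month.
At $11.40 per $1,000, that supports 1,152/11.40 × 1,000 ≈ $101,052 → $101,000.
LTV cap: 100% × $24,500 = $24,500 → $24,500.
Binding constraint: loan-to-value.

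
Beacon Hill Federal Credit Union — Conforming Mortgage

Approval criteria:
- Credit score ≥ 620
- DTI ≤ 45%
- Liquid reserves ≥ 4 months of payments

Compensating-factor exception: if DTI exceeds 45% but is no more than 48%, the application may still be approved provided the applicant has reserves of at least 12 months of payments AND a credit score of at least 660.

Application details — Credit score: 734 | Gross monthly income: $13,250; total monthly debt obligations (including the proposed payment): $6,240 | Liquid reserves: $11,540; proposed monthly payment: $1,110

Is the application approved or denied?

Denied

Credit score 734 ≥ 620 (meets base)
DTI: 6,240 ÷ 13,250 = 47.1%, over the 45% base limit.
Reserves = 11,540/1,110 = 10.4 months ≥ 4
DTI 47.1% is within the 45%–48% exception band; checking compensating factors.
Reserves 10.4 < 12 months; credit score 734 ≥ 660.
Compensating-factor requirement not fully met.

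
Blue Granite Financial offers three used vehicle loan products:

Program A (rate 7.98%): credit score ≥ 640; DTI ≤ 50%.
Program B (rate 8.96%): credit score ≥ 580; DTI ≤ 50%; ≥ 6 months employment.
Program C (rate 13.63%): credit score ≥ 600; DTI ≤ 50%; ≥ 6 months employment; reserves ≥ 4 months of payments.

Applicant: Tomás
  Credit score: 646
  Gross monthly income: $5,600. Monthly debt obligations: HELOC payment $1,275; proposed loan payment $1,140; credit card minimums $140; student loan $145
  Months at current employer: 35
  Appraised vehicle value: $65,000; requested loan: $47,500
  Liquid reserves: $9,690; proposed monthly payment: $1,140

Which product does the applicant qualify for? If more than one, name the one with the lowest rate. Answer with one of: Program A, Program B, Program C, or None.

Program A

Total debts = (1,275 + 1,140 + 140 + 145) = 2,700; DTI = 2,700/5,600 = 48.2%.
LTV = 47,500/65,000 = 73.1%.
Reserves = 9,690/1,140 = 8.5 months.
Program A: score 646 ≥ 640; DTI 48.2% ≤ 50% → qualifies.
Program B: score 646 ≥ 580; DTI 48.2% ≤ 50%; employment 35 ≥ 6 mo → qualifies.
Program C: score 646 ≥ 600; DTI 48.2% ≤ 50%; employment 35 ≥ 6 mo; reserves 8.5 ≥ 4 mo → qualifies.
Qualifying: Program A, Program B, Program C. Lowest rate is 7.98% → Program A.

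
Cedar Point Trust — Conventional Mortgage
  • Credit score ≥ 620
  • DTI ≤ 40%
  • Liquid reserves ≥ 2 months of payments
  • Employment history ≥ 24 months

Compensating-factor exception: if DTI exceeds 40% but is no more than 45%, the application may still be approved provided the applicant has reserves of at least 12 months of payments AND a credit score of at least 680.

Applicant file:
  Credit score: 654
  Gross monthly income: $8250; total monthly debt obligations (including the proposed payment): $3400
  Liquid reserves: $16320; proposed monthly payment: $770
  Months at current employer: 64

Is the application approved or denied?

Denied

Credit score 654 ≥ 620 (meets base)
DTI: 3,400 ÷ 8,250 = 41.2%, over the 40% base limit.
Liquid reserves cover 16,320/770 = 21.2 months — ≥ 2 required
Employment 64 ≥ 24 months
41.2% falls in the override range (40%–45%), so the compensating-factor test applies.
Reserves 21.2 ≥ 12 months; credit score 654 < 680.
Override conditions not both satisfied; exception does not apply.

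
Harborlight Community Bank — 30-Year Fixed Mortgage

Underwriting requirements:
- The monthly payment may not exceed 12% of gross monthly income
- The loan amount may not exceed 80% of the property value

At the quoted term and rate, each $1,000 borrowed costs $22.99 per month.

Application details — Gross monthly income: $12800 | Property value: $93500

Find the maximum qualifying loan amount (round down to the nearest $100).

Payment cap: 12% × $12,800 = $1,536/month.
At $22.99 per $1,000, that supports 1,536/22.99 × 1,000 ≈ $66,811 → $66,800.
LTV cap: 80% × $93,500 = $74,800 → $74,800.
Binding constraint: payment-to-income.

$66,800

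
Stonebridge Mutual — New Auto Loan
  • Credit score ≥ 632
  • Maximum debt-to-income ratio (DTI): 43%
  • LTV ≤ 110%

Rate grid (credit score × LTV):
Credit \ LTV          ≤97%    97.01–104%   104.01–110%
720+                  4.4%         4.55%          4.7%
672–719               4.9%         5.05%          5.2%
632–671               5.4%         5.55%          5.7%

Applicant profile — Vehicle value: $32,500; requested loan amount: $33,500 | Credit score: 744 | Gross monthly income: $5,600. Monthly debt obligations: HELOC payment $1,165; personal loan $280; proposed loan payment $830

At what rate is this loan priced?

Credit score 744 ≥ 632; Total monthly debts = (1,165 + 280 + 830) = 2,275. Debt-to-income = 2,275/5,600 = 40.6% — meets 43% limit
Loan-to-value = 33,500/32,500 = 103.1% — pass (110% max)
Row: 744 falls in 720+. Column: 103.1% falls in 97.01–104%. Rate = 4.55%.

4.55%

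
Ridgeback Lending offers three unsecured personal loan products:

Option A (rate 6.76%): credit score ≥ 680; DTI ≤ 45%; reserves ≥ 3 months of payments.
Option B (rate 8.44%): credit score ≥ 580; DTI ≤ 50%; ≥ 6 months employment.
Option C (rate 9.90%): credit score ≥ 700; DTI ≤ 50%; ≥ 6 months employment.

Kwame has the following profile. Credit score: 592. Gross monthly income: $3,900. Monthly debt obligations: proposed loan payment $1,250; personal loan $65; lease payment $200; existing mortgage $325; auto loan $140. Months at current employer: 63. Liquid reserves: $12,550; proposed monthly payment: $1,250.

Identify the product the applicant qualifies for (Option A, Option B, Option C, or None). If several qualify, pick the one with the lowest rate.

Total debts = (1,250 + 65 + 200 + 325 + 140) = 1,980; DTI = 1,980/3,900 = 50.8%.
Reserves = 12,550/1,250 = 10.0 months.
Option A: score 592 < 680; DTI 50.8% > 45%; reserves 10.0 ≥ 3 mo → does not qualify.
Option B: score 592 ≥ 580; DTI 50.8% > 50%; employment 63 ≥ 6 mo → does not qualify.
Option C: score 592 < 700; DTI 50.8% > 50%; employment 63 ≥ 6 mo → does not qualify.

None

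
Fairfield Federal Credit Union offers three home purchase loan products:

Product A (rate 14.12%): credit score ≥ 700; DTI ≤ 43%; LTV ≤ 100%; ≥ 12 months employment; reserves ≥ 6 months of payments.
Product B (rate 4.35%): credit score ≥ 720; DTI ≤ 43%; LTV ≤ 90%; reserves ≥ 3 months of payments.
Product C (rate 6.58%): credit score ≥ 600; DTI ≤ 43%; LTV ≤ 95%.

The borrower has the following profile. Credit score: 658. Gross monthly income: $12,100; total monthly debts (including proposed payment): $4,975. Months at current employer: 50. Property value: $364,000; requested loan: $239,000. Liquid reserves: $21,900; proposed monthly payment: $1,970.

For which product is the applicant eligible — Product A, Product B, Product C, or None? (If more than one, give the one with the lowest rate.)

DTI = 4,975/12,100 = 41.1%.
LTV = 239,000/364,000 = 65.7%.
Reserves = 21,900/1,970 = 11.1 months.
Product A: score 658 < 700; DTI 41.1% ≤ 43%; LTV 65.7% ≤ 100%; employment 50 ≥ 12 mo; reserves 11.1 ≥ 6 mo → does not qualify.
Product B: score 658 < 720; DTI 41.1% ≤ 43%; LTV 65.7% ≤ 90%; reserves 11.1 ≥ 3 mo → does not qualify.
Product C: score 658 ≥ 600; DTI 41.1% ≤ 43%; LTV 65.7% ≤ 95% → qualifies.

Product C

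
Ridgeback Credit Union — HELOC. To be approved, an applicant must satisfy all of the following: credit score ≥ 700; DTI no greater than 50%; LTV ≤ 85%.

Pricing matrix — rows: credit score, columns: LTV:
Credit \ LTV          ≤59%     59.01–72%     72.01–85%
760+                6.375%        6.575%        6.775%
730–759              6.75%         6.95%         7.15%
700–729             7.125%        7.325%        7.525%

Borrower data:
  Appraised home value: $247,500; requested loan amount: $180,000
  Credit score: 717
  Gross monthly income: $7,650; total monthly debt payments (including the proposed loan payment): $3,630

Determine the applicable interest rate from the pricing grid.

Credit score 717 ≥ 700; Debt-to-income = 3,630/7,650 = 47.5% — meets 50% limit
LTV: 180,000 ÷ 247,500 = 72.7%, within 85% cap
Row: 717 falls in 700–729. Column: 72.7% falls in 72.01–85%. Rate = 7.525%.

7.525%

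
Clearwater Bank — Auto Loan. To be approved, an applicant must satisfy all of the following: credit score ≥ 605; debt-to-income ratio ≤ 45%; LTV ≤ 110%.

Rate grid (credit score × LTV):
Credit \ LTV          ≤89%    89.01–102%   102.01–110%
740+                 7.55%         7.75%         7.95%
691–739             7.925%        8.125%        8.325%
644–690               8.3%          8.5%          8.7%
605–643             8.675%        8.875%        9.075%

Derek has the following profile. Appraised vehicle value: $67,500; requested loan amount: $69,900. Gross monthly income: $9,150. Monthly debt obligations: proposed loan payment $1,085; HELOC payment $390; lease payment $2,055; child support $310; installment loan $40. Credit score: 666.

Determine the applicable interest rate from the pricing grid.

8.7%

Credit score 666 ≥ 605; Total monthly debts = (1,085 + 390 + 2,055 + 310 + 40) = 3,880. Debt-to-income = 3,880/9,150 = 42.4% — meets 45% limit
LTV: 69,900 ÷ 67,500 = 103.6%, within 110% cap
Score 666 is in the 644–690 band; LTV 103.6% is in the 102.01–110% band → 8.7%.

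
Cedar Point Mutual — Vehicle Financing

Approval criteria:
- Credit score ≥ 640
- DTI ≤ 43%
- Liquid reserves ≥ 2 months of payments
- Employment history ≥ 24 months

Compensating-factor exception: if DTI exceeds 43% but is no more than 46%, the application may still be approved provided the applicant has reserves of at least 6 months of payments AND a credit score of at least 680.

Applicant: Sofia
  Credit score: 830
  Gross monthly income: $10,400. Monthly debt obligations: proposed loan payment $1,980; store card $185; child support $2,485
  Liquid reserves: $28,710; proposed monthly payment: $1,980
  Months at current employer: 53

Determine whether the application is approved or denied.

Credit score 830 ≥ 640 (meets base)
Total debts = (1,980 + 185 + 2,485) = 4,650. DTI: 4,650 ÷ 10,400 = 44.7%, over the 43% base limit.
Reserves: 28,710 ÷ 1,980 = 14.5 months (meets 2-month minimum)
Employment 53 ≥ 24 months
44.7% falls in the override range (43%–46%), so the compensating-factor test applies.
Reserves 14.5 ≥ 6 months; credit score 830 ≥ 680.
Both override conditions satisfied; DTI exception granted.

Approved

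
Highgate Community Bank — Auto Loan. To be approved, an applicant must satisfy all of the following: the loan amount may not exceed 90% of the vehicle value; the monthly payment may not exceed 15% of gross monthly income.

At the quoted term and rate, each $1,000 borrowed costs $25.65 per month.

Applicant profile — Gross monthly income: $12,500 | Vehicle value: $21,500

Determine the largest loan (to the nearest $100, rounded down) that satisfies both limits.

Payment cap: 15% × $12,500 = $1,875/month.
At $25.65 per $1,000, that supports 1,875/25.65 × 1,000 ≈ $73,099 → $73,000.
LTV cap: 90% × $21,500 = $19,350 → $19,300.
Binding constraint: loan-to-value.

$19,300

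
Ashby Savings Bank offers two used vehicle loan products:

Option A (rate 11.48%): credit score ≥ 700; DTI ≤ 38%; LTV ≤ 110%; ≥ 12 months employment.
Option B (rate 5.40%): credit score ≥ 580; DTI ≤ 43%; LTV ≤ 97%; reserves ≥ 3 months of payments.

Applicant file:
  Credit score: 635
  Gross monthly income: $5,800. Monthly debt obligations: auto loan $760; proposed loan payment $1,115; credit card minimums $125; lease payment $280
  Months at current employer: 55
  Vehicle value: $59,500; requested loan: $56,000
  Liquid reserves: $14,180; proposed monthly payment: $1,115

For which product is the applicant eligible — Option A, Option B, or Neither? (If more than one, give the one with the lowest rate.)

Option B

Total debts = (760 + 1,115 + 125 + 280) = 2,280; DTI = 2,280/5,800 = 39.3%.
LTV = 56,000/59,500 = 94.1%.
Reserves = 14,180/1,115 = 12.7 months.
Option A: score 635 < 700; DTI 39.3% > 38%; LTV 94.1% ≤ 110%; employment 55 ≥ 12 mo → does not qualify.
Option B: score 635 ≥ 580; DTI 39.3% ≤ 43%; LTV 94.1% ≤ 97%; reserves 12.7 ≥ 3 mo → qualifies.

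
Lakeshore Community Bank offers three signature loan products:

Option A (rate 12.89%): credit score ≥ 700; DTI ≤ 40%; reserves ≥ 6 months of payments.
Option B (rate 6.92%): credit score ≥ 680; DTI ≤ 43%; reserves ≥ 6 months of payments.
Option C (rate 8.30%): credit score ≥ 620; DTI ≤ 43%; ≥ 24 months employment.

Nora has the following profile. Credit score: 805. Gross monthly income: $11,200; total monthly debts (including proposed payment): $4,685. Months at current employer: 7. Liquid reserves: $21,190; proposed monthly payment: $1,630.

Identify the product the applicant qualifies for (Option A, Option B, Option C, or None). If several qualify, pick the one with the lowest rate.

Option B

DTI = 4,685/11,200 = 41.8%.
Reserves = 21,190/1,630 = 13.0 months.
Option A: score 805 ≥ 700; DTI 41.8% > 40%; reserves 13.0 ≥ 6 mo → does not qualify.
Option B: score 805 ≥ 680; DTI 41.8% ≤ 43%; reserves 13.0 ≥ 6 mo → qualifies.
Option C: score 805 ≥ 620; DTI 41.8% ≤ 43%; employment 7 < 24 mo → does not qualify.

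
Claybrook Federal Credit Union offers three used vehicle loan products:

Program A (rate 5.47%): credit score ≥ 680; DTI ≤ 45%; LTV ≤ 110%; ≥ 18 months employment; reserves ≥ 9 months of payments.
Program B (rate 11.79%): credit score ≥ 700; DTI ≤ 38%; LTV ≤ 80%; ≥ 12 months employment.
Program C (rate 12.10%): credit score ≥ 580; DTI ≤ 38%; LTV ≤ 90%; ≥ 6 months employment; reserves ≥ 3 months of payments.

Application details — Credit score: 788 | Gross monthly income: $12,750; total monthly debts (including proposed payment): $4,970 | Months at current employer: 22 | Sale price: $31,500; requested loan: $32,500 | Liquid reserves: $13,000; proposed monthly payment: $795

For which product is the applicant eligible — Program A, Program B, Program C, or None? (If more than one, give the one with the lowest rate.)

DTI = 4,970/12,750 = 39%.
LTV = 32,500/31,500 = 103.2%.
Reserves = 13,000/795 = 16.4 months.
Program A: score 788 ≥ 680; DTI 39% ≤ 45%; LTV 103.2% ≤ 110%; employment 22 ≥ 18 mo; reserves 16.4 ≥ 9 mo → qualifies.
Program B: score 788 ≥ 700; DTI 39% > 38%; LTV 103.2% > 80%; employment 22 ≥ 12 mo → does not qualify.
Program C: score 788 ≥ 580; DTI 39% > 38%; LTV 103.2% > 90%; employment 22 ≥ 6 mo; reserves 16.4 ≥ 3 mo → does not qualify.

Program A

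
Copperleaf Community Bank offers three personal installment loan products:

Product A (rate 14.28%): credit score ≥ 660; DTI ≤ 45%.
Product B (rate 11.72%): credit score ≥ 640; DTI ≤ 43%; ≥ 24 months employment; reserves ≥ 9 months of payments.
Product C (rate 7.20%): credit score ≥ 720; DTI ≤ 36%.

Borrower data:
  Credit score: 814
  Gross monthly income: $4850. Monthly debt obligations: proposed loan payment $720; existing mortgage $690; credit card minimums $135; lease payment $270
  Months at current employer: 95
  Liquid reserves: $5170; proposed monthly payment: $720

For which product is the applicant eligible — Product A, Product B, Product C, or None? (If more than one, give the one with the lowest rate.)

Product A

Total debts = (720 + 690 + 135 + 270) = 1,815; DTI = 1,815/4,850 = 37.4%.
Reserves = 5,170/720 = 7.2 months.
Product A: score 814 ≥ 660; DTI 37.4% ≤ 45% → qualifies.
Product B: score 814 ≥ 640; DTI 37.4% ≤ 43%; employment 95 ≥ 24 mo; reserves 7.2 < 9 mo → does not qualify.
Product C: score 814 ≥ 720; DTI 37.4% > 36% → does not qualify.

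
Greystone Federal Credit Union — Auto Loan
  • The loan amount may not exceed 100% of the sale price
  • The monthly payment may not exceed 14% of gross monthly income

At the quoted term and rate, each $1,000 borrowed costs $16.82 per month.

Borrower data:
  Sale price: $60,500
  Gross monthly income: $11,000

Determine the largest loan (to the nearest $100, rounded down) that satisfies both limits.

Payment cap: 14% × $11,000 = $1,540/month.
At $16.82 per $1,000, that supports 1,540/16.82 × 1,000 ≈ $91,557 → $91,500.
LTV cap: 100% × $60,500 = $60,500 → $60,500.
Binding constraint: loan-to-value.

$60,500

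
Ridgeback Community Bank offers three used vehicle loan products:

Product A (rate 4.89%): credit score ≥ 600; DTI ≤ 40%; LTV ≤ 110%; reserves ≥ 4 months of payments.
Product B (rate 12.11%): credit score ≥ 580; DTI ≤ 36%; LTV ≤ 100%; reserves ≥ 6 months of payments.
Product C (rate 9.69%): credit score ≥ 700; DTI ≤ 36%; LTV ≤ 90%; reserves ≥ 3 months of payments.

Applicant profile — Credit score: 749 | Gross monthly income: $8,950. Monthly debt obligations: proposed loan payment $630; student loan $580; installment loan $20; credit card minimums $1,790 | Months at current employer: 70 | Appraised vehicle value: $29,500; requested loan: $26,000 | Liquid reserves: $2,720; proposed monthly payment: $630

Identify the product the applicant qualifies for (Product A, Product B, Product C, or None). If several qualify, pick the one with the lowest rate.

Total debts = (630 + 580 + 20 + 1,790) = 3,020; DTI = 3,020/8,950 = 33.7%.
LTV = 26,000/29,500 = 88.1%.
Reserves = 2,720/630 = 4.3 months.
Product A: score 749 ≥ 600; DTI 33.7% ≤ 40%; LTV 88.1% ≤ 110%; reserves 4.3 ≥ 4 mo → qualifies.
Product B: score 749 ≥ 580; DTI 33.7% ≤ 36%; LTV 88.1% ≤ 100%; reserves 4.3 < 6 mo → does not qualify.
Product C: score 749 ≥ 700; DTI 33.7% ≤ 36%; LTV 88.1% ≤ 90%; reserves 4.3 ≥ 3 mo → qualifies.
Qualifying: Product A, Product C. Lowest rate is 4.89% → Product A.

Product A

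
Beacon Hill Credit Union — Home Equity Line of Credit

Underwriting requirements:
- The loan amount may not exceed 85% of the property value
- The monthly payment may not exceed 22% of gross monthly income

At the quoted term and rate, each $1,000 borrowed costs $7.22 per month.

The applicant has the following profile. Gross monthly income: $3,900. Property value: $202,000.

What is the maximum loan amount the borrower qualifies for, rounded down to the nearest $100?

Payment cap: 22% × $3,900 = $858/month.
At $7.22 per $1,000, that supports 858/7.22 × 1,000 ≈ $118,836 → $118,800.
LTV cap: 85% × $202,000 = $171,700 → $171,700.
Binding constraint: payment-to-income.

$118,800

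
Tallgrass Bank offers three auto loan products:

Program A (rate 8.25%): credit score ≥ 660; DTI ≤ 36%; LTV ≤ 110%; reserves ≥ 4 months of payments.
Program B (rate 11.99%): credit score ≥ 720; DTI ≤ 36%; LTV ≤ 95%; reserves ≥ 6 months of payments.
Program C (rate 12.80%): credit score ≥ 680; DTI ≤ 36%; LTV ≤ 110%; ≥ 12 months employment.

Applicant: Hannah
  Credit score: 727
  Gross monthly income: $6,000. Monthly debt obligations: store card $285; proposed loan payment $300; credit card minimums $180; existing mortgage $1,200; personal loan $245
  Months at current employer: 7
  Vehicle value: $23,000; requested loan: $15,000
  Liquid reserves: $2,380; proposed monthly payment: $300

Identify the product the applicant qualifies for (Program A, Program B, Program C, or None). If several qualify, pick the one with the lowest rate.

Total debts = (285 + 300 + 180 + 1,200 + 245) = 2,210; DTI = 2,210/6,000 = 36.8%.
LTV = 15,000/23,000 = 65.2%.
Reserves = 2,380/300 = 7.9 months.
Program A: score 727 ≥ 660; DTI 36.8% > 36%; LTV 65.2% ≤ 110%; reserves 7.9 ≥ 4 mo → does not qualify.
Program B: score 727 ≥ 720; DTI 36.8% > 36%; LTV 65.2% ≤ 95%; reserves 7.9 ≥ 6 mo → does not qualify.
Program C: score 727 ≥ 680; DTI 36.8% > 36%; LTV 65.2% ≤ 110%; employment 7 < 12 mo → does not qualify.

None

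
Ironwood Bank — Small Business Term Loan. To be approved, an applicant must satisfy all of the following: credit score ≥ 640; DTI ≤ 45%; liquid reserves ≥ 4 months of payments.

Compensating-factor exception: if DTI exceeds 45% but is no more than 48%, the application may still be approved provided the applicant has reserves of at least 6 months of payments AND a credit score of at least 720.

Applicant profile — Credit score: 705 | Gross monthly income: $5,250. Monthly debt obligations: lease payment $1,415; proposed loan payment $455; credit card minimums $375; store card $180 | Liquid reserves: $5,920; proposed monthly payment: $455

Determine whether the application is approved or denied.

Denied

Credit score 705 ≥ 640 (meets base)
Total debts = (1,415 + 455 + 375 + 180) = 2,425. DTI: 2,425 ÷ 5,250 = 46.2%, over the 45% base limit.
Reserves: 5,920 ÷ 455 = 13.0 months (meets 4-month minimum)
DTI 46.2% is within the 45%–48% exception band; checking compensating factors.
Override check — reserves: 13.0 mo (ok); score: 705 (below 720).
Override conditions not both satisfied; exception does not apply.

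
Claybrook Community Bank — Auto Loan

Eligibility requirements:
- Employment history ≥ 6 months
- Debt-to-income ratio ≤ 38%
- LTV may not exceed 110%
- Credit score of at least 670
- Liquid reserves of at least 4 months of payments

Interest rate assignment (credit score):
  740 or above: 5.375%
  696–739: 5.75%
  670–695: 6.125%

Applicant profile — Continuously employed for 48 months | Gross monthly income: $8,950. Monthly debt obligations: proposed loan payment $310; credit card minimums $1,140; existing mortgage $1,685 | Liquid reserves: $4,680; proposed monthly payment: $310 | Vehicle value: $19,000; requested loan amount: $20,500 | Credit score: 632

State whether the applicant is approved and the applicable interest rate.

Credit score 632 < 670 (below minimum)
LTV = 20,500/19,000 = 107.9% ≤ 110%
Total monthly debts = (310 + 1,140 + 1,685) = 3,135. Debt-to-income = 3,135/8,950 = 35% — meets 38% limit
Reserves = 4,680/310 = 15.1 months ≥ 4
Employment 48 ≥ 6 months
Not all requirements met → denied.

Denied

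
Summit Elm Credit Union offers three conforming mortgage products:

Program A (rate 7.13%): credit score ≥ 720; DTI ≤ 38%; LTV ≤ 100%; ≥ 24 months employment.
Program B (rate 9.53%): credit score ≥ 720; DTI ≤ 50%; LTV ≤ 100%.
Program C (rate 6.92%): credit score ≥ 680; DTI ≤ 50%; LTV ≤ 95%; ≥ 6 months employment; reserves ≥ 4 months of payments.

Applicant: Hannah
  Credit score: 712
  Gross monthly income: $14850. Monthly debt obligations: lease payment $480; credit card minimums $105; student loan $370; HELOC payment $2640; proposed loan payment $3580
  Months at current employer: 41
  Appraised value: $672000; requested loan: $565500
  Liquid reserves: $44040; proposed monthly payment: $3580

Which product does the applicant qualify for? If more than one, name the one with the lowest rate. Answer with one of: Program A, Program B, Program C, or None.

Program C

Total debts = (480 + 105 + 370 + 2,640 + 3,580) = 7,175; DTI = 7,175/14,850 = 48.3%.
LTV = 565,500/672,000 = 84.2%.
Reserves = 44,040/3,580 = 12.3 months.
Program A: score 712 < 720; DTI 48.3% > 38%; LTV 84.2% ≤ 100%; employment 41 ≥ 24 mo → does not qualify.
Program B: score 712 < 720; DTI 48.3% ≤ 50%; LTV 84.2% ≤ 100% → does not qualify.
Program C: score 712 ≥ 680; DTI 48.3% ≤ 50%; LTV 84.2% ≤ 95%; employment 41 ≥ 6 mo; reserves 12.3 ≥ 4 mo → qualifies.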